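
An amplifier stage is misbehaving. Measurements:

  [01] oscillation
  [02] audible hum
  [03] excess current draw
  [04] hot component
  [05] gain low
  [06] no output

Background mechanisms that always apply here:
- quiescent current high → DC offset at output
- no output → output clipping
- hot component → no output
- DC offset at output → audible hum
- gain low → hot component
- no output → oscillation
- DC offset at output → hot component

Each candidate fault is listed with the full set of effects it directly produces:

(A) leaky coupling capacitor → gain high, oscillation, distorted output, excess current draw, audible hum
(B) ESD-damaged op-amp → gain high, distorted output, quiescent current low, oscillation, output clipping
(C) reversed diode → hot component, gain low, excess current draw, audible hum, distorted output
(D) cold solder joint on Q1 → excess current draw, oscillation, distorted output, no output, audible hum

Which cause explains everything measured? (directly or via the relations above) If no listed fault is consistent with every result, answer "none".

C

Per-candidate check:
(A) leaky coupling capacitor — fails on hot component, gain low, no output (predicts gain high, not gain low)
(B) ESD-damaged op-amp — fails on audible hum, excess current draw, hot component, gain low, no output (predicts gain high, not gain low)
(C) reversed diode — oscillation + (by hot component → no output → oscillation); audible hum +; excess current draw +; hot component +; gain low +; no output + (by hot component → no output)
(D) cold solder joint on Q1 — does not account for hot component, gain low
(C) is the only candidate with no mismatches.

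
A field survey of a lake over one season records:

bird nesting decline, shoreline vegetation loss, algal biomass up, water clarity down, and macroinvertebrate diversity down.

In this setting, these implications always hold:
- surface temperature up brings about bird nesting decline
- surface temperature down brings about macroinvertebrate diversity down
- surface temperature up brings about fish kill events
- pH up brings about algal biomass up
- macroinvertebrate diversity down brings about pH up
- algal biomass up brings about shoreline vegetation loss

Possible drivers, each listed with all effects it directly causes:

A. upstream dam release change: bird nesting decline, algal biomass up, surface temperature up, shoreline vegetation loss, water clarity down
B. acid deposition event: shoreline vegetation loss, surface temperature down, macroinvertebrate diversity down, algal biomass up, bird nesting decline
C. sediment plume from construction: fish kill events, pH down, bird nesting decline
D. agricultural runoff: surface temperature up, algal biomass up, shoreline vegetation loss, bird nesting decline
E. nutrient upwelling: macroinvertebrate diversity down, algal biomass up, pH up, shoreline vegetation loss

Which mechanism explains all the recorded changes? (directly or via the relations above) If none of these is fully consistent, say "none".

Per-candidate check:
(A) upstream dam release change — bird nesting decline +; shoreline vegetation loss +; algal biomass up +; water clarity down +; macroinvertebrate diversity down -
(B) acid deposition event — bird nesting decline +; shoreline vegetation loss +; algal biomass up +; water clarity down -; macroinvertebrate diversity down +
(C) sediment plume from construction — bird nesting decline +; shoreline vegetation loss -; algal biomass up -; water clarity down -; macroinvertebrate diversity down -
(D) agricultural runoff — does not account for water clarity down, macroinvertebrate diversity down
(E) nutrient upwelling — does not account for bird nesting decline, water clarity down
No candidate is consistent with all observations.

none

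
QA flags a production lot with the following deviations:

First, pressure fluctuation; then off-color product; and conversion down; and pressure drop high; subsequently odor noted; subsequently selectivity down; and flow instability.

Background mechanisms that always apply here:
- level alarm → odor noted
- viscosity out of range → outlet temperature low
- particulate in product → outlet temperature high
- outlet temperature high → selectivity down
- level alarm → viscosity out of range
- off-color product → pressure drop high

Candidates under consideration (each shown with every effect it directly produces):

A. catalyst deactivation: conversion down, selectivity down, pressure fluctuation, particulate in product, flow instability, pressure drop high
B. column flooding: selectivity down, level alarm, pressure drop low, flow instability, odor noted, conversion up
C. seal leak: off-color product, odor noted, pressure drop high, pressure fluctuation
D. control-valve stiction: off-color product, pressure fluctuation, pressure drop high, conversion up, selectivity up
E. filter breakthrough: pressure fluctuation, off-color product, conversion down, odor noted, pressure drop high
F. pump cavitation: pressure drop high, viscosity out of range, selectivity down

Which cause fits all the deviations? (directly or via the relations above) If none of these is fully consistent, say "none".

none

Testing each hypothesis:
(A) catalyst deactivation — pressure fluctuation yes; off-color product NO; conversion down yes; pressure drop high yes; odor noted NO; selectivity down yes; flow instability yes
(B) column flooding — pressure fluctuation NO; off-color product NO; conversion down NO; pressure drop high NO; odor noted yes; selectivity down yes; flow instability yes
(C) seal leak — does not account for conversion down, selectivity down, flow instability
(D) control-valve stiction — pressure fluctuation yes; off-color product yes; conversion down NO; pressure drop high yes; odor noted NO; selectivity down NO; flow instability NO
(E) filter breakthrough — pressure fluctuation yes; off-color product yes; conversion down yes; pressure drop high yes; odor noted yes; selectivity down NO; flow instability NO
(F) pump cavitation — pressure fluctuation NO; off-color product NO; conversion down NO; pressure drop high yes; odor noted NO; selectivity down yes; flow instability NO
No candidate is consistent with all observations.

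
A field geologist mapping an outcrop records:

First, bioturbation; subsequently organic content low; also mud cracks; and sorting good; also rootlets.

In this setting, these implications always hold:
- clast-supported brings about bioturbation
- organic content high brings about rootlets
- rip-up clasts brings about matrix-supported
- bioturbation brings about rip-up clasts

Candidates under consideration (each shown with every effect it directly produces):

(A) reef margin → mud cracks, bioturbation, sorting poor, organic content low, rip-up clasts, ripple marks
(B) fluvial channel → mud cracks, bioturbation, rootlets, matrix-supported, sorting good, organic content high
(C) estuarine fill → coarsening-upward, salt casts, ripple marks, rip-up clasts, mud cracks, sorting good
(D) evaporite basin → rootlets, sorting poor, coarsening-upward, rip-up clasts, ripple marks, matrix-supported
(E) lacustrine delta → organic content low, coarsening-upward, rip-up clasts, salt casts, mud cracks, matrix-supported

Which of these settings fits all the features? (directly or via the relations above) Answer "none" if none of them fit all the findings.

Per-candidate check:
(A) reef margin — bioturbation +; organic content low +; mud cracks +; sorting good -; rootlets -
(B) fluvial channel — fails on organic content low (predicts organic content high, not organic content low)
(C) estuarine fill — does not account for bioturbation, organic content low, rootlets
(D) evaporite basin — bioturbation -; organic content low -; mud cracks -; sorting good -; rootlets +
(E) lacustrine delta — bioturbation -; organic content low +; mud cracks +; sorting good -; rootlets -
None of the listed candidates fits everything.

none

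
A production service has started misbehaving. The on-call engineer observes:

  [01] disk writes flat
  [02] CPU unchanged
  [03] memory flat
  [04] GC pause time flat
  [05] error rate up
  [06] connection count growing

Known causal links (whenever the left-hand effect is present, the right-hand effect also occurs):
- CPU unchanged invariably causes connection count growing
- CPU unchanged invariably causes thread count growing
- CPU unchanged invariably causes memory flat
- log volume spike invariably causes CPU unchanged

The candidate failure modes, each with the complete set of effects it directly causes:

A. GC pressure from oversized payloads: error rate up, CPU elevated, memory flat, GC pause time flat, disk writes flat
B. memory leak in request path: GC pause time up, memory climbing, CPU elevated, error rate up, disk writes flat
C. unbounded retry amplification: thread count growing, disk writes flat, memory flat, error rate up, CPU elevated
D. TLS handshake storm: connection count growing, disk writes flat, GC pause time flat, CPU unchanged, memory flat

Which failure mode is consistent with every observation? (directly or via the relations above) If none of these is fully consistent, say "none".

Testing each hypothesis:
(A) GC pressure from oversized payloads — disk writes flat match; CPU unchanged miss; memory flat match; GC pause time flat match; error rate up match; connection count growing miss
(B) memory leak in request path — fails on CPU unchanged, memory flat, GC pause time flat, connection count growing (predicts CPU elevated, not CPU unchanged; predicts memory climbing, not memory flat; predicts GC pause time up, not GC pause time flat)
(C) unbounded retry amplification — disk writes flat match; CPU unchanged miss; memory flat match; GC pause time flat miss; error rate up match; connection count growing miss
(D) TLS handshake storm — disk writes flat match; CPU unchanged match; memory flat match; GC pause time flat match; error rate up miss; connection count growing match
Every candidate fails on at least one observation.

none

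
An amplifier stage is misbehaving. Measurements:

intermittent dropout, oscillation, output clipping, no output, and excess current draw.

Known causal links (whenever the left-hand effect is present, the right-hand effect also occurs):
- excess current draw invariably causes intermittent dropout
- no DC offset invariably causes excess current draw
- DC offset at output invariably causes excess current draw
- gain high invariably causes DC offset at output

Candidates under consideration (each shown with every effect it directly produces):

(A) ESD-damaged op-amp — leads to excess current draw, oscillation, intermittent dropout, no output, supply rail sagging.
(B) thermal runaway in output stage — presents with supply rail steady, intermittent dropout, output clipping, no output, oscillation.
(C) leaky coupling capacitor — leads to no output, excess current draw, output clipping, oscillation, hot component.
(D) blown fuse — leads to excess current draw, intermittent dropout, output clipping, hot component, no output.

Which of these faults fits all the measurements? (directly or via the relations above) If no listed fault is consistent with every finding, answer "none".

C

Testing each hypothesis:
(A) ESD-damaged op-amp — does not account for output clipping
(B) thermal runaway in output stage — does not account for excess current draw
(C) leaky coupling capacitor — accounts for every observation (intermittent dropout via excess current draw → intermittent dropout)
(D) blown fuse — intermittent dropout +; oscillation -; output clipping +; no output +; excess current draw +
(C) alone accounts for all the evidence.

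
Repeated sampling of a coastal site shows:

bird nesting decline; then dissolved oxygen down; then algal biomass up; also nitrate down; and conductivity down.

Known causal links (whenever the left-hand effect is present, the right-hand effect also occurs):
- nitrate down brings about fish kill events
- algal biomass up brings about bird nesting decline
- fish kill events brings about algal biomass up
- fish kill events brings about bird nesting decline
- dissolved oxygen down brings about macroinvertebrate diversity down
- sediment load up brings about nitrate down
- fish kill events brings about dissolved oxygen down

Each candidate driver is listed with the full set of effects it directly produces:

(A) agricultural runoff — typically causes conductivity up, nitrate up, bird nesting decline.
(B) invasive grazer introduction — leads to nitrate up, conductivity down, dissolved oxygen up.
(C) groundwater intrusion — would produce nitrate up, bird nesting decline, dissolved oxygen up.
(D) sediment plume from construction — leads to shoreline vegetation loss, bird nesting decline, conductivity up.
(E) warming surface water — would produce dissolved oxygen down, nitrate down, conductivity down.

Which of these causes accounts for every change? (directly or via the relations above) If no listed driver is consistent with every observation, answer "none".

Checking each candidate against the observations:
(A) agricultural runoff — fails on dissolved oxygen down, algal biomass up, nitrate down, conductivity down (predicts nitrate up, not nitrate down; predicts conductivity up, not conductivity down)
(B) invasive grazer introduction — fails on bird nesting decline, dissolved oxygen down, algal biomass up, nitrate down (predicts dissolved oxygen up, not dissolved oxygen down; predicts nitrate up, not nitrate down)
(C) groundwater intrusion — fails on dissolved oxygen down, algal biomass up, nitrate down, conductivity down (predicts dissolved oxygen up, not dissolved oxygen down; predicts nitrate up, not nitrate down)
(D) sediment plume from construction — fails on dissolved oxygen down, algal biomass up, nitrate down, conductivity down (predicts conductivity up, not conductivity down)
(E) warming surface water — bird nesting decline + (by nitrate down → fish kill events → bird nesting decline); dissolved oxygen down +; algal biomass up + (by nitrate down → fish kill events → algal biomass up); nitrate down +; conductivity down +
Only (E) is consistent with every observation.

E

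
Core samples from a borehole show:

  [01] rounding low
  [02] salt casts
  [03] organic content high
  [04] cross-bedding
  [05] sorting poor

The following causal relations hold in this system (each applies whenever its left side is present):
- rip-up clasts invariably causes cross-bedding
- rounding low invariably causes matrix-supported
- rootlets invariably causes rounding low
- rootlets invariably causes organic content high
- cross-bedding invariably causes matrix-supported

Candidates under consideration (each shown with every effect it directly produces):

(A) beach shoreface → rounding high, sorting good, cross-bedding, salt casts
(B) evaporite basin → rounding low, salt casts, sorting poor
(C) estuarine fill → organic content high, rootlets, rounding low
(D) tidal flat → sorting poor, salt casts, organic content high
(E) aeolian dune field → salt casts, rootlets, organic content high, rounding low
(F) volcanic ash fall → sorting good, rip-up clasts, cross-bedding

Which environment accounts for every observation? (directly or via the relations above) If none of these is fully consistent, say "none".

none

Checking each candidate against the observations:
(A) beach shoreface — fails on rounding low, organic content high, sorting poor (predicts rounding high, not rounding low; predicts sorting good, not sorting poor)
(B) evaporite basin — does not account for organic content high, cross-bedding
(C) estuarine fill — does not account for salt casts, cross-bedding, sorting poor
(D) tidal flat — rounding low -; salt casts +; organic content high +; cross-bedding -; sorting poor +
(E) aeolian dune field — rounding low +; salt casts +; organic content high +; cross-bedding -; sorting poor -
(F) volcanic ash fall — fails on rounding low, salt casts, organic content high, sorting poor (predicts sorting good, not sorting poor)
None of the listed candidates fits everything.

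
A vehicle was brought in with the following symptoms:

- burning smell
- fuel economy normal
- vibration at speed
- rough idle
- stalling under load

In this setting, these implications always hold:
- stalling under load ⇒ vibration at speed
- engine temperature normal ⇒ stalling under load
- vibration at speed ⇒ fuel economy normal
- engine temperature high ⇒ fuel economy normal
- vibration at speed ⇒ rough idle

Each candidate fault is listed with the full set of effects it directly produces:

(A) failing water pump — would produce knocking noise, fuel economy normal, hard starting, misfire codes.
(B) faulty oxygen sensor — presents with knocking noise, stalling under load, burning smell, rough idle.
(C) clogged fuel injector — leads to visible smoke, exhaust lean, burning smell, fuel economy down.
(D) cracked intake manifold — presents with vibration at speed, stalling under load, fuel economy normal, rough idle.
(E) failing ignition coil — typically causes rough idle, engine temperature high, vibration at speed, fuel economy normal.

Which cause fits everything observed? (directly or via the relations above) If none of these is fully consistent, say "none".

B

For each candidate, compare predicted effects to what was observed:
(A) failing water pump — burning smell NO; fuel economy normal yes; vibration at speed NO; rough idle NO; stalling under load NO
(B) faulty oxygen sensor — burning smell yes; fuel economy normal yes (through stalling under load → vibration at speed → fuel economy normal); vibration at speed yes (through stalling under load → vibration at speed); rough idle yes; stalling under load yes
(C) clogged fuel injector — fails on fuel economy normal, vibration at speed, rough idle, stalling under load (predicts fuel economy down, not fuel economy normal)
(D) cracked intake manifold — burning smell NO; fuel economy normal yes; vibration at speed yes; rough idle yes; stalling under load yes
(E) failing ignition coil — does not account for burning smell, stalling under load
(B) alone accounts for all the evidence.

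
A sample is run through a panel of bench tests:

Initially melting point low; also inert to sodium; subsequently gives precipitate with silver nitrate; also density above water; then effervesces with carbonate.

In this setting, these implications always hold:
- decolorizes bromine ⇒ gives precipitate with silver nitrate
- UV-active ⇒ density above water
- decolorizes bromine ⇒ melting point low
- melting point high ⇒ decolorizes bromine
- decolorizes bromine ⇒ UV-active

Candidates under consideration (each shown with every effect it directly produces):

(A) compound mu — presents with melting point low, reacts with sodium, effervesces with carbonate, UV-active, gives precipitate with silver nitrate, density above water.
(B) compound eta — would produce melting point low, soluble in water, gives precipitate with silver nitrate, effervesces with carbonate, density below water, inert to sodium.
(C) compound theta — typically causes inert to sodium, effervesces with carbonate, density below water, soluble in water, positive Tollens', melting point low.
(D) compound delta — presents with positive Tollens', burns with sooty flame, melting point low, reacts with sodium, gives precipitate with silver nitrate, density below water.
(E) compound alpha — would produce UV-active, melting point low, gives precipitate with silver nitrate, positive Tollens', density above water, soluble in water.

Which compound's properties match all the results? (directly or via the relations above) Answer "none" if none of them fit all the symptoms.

none

For each candidate, compare predicted effects to what was observed:
(A) compound mu — melting point low ✓; inert to sodium ✗; gives precipitate with silver nitrate ✓; density above water ✓; effervesces with carbonate ✓
(B) compound eta — melting point low ✓; inert to sodium ✓; gives precipitate with silver nitrate ✓; density above water ✗; effervesces with carbonate ✓
(C) compound theta — melting point low ✓; inert to sodium ✓; gives precipitate with silver nitrate ✗; density above water ✗; effervesces with carbonate ✓
(D) compound delta — melting point low ✓; inert to sodium ✗; gives precipitate with silver nitrate ✓; density above water ✗; effervesces with carbonate ✗
(E) compound alpha — does not account for inert to sodium, effervesces with carbonate
None of the listed candidates fits everything.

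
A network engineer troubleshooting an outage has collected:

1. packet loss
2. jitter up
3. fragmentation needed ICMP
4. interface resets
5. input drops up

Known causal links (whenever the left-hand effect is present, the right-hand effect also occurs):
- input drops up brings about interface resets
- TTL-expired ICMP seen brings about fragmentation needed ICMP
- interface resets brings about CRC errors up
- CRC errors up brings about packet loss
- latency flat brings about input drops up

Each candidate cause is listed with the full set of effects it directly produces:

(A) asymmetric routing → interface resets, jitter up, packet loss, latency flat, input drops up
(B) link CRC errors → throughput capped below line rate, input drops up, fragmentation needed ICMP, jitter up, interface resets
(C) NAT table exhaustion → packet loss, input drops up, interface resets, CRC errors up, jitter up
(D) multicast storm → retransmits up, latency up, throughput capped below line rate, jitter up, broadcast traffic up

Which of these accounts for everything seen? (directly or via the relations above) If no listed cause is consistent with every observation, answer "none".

B

Per-candidate check:
(A) asymmetric routing — packet loss ✓; jitter up ✓; fragmentation needed ICMP ✗; interface resets ✓; input drops up ✓
(B) link CRC errors — packet loss ✓ (by interface resets → CRC errors up → packet loss); jitter up ✓; fragmentation needed ICMP ✓; interface resets ✓; input drops up ✓
(C) NAT table exhaustion — packet loss ✓; jitter up ✓; fragmentation needed ICMP ✗; interface resets ✓; input drops up ✓
(D) multicast storm — does not account for packet loss, fragmentation needed ICMP, interface resets, input drops up
(B) alone accounts for all the evidence.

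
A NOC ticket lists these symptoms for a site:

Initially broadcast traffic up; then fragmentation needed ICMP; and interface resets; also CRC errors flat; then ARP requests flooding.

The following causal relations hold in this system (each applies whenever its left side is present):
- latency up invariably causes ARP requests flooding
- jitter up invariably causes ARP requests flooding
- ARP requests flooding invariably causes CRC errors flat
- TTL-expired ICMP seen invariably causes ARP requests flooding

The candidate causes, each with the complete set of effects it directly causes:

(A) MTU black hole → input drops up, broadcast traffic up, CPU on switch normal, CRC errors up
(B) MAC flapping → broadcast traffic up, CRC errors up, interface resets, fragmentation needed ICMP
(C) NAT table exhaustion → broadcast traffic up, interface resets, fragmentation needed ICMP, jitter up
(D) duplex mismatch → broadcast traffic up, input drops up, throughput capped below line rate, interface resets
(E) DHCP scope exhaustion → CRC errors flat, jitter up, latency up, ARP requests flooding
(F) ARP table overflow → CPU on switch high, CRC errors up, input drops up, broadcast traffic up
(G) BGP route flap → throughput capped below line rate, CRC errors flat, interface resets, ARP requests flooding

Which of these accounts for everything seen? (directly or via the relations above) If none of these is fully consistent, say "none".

For each candidate, compare predicted effects to what was observed:
(A) MTU black hole — broadcast traffic up ✓; fragmentation needed ICMP ✗; interface resets ✗; CRC errors flat ✗; ARP requests flooding ✗
(B) MAC flapping — broadcast traffic up ✓; fragmentation needed ICMP ✓; interface resets ✓; CRC errors flat ✗; ARP requests flooding ✗
(C) NAT table exhaustion — broadcast traffic up ✓; fragmentation needed ICMP ✓; interface resets ✓; CRC errors flat ✓ (via jitter up → ARP requests flooding → CRC errors flat); ARP requests flooding ✓ (via jitter up → ARP requests flooding)
(D) duplex mismatch — broadcast traffic up ✓; fragmentation needed ICMP ✗; interface resets ✓; CRC errors flat ✗; ARP requests flooding ✗
(E) DHCP scope exhaustion — broadcast traffic up ✗; fragmentation needed ICMP ✗; interface resets ✗; CRC errors flat ✓; ARP requests flooding ✓
(F) ARP table overflow — broadcast traffic up ✓; fragmentation needed ICMP ✗; interface resets ✗; CRC errors flat ✗; ARP requests flooding ✗
(G) BGP route flap — broadcast traffic up ✗; fragmentation needed ICMP ✗; interface resets ✓; CRC errors flat ✓; ARP requests flooding ✓
(C) is the only candidate with no mismatches.

C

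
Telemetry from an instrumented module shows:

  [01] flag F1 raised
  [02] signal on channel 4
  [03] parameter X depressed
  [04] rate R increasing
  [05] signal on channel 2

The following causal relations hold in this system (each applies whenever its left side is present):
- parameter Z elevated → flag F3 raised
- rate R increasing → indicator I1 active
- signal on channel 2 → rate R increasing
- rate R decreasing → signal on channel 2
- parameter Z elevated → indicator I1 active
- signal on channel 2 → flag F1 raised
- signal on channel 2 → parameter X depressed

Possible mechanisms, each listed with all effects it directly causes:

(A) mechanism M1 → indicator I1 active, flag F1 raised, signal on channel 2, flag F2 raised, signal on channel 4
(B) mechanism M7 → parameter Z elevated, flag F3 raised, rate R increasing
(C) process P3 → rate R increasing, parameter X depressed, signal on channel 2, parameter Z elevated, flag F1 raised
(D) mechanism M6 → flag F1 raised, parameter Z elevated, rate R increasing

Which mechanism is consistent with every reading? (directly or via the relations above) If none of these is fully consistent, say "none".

A

Per-candidate check:
(A) mechanism M1 — flag F1 raised yes; signal on channel 4 yes; parameter X depressed yes (by signal on channel 2 → parameter X depressed); rate R increasing yes (by signal on channel 2 → rate R increasing); signal on channel 2 yes
(B) mechanism M7 — flag F1 raised NO; signal on channel 4 NO; parameter X depressed NO; rate R increasing yes; signal on channel 2 NO
(C) process P3 — flag F1 raised yes; signal on channel 4 NO; parameter X depressed yes; rate R increasing yes; signal on channel 2 yes
(D) mechanism M6 — flag F1 raised yes; signal on channel 4 NO; parameter X depressed NO; rate R increasing yes; signal on channel 2 NO
(A) alone accounts for all the evidence.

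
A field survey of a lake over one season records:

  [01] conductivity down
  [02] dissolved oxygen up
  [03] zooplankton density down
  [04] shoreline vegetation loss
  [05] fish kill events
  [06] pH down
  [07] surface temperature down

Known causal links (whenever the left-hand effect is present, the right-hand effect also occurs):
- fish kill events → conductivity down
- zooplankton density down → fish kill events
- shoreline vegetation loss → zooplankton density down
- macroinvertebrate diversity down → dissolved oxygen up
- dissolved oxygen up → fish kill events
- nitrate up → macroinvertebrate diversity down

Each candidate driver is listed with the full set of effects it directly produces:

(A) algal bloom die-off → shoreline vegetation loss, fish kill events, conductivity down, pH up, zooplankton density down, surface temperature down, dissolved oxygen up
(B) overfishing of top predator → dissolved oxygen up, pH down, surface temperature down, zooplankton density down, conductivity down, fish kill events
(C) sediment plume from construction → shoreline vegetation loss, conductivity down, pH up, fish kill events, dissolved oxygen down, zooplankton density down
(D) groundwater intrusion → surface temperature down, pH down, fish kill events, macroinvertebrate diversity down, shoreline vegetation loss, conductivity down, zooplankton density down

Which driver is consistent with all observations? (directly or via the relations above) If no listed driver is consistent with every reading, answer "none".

Checking each candidate against the observations:
(A) algal bloom die-off — conductivity down yes; dissolved oxygen up yes; zooplankton density down yes; shoreline vegetation loss yes; fish kill events yes; pH down NO; surface temperature down yes
(B) overfishing of top predator — does not account for shoreline vegetation loss
(C) sediment plume from construction — conductivity down yes; dissolved oxygen up NO; zooplankton density down yes; shoreline vegetation loss yes; fish kill events yes; pH down NO; surface temperature down NO
(D) groundwater intrusion — conductivity down yes; dissolved oxygen up yes (via macroinvertebrate diversity down → dissolved oxygen up); zooplankton density down yes; shoreline vegetation loss yes; fish kill events yes; pH down yes; surface temperature down yes
(D) is the only candidate with no mismatches.

D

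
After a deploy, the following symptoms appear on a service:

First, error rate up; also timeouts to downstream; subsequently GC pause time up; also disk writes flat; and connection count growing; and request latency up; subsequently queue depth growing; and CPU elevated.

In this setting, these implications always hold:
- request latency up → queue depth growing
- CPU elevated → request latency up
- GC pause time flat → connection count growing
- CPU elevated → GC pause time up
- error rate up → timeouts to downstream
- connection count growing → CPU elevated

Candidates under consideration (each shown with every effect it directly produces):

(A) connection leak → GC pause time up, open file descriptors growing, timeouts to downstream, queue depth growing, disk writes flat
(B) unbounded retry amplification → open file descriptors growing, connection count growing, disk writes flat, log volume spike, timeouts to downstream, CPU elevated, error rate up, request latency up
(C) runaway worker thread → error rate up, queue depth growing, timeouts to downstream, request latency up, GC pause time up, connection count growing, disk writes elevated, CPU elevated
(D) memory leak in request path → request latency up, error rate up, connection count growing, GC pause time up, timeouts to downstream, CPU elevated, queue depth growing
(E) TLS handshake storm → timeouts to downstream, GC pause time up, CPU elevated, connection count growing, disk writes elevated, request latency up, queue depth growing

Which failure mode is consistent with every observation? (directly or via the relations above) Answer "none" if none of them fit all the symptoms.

Checking each candidate against the observations:
(A) connection leak — does not account for error rate up, connection count growing, request latency up, CPU elevated
(B) unbounded retry amplification — error rate up +; timeouts to downstream +; GC pause time up + (through CPU elevated → GC pause time up); disk writes flat +; connection count growing +; request latency up +; queue depth growing + (through request latency up → queue depth growing); CPU elevated +
(C) runaway worker thread — error rate up +; timeouts to downstream +; GC pause time up +; disk writes flat -; connection count growing +; request latency up +; queue depth growing +; CPU elevated +
(D) memory leak in request path — does not account for disk writes flat
(E) TLS handshake storm — error rate up -; timeouts to downstream +; GC pause time up +; disk writes flat -; connection count growing +; request latency up +; queue depth growing +; CPU elevated +
(B) alone accounts for all the evidence.

B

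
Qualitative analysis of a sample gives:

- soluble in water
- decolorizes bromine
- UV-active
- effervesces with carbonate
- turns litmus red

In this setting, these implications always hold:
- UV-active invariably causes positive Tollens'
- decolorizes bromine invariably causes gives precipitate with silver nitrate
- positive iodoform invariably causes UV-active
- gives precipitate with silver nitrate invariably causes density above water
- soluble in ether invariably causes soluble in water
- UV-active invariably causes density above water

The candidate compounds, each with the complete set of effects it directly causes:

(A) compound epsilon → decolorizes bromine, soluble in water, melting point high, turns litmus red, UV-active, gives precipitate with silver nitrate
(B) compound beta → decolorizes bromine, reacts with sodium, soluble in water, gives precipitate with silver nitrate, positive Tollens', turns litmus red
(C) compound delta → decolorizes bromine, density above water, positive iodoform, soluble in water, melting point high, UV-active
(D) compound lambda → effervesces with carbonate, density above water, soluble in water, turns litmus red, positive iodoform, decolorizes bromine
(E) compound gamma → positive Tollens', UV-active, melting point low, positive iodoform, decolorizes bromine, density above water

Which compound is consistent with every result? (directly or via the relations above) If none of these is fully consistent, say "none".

D

Testing each hypothesis:
(A) compound epsilon — does not account for effervesces with carbonate
(B) compound beta — does not account for UV-active, effervesces with carbonate
(C) compound delta — soluble in water ✓; decolorizes bromine ✓; UV-active ✓; effervesces with carbonate ✗; turns litmus red ✗
(D) compound lambda — accounts for every observation (UV-active via positive iodoform → UV-active)
(E) compound gamma — soluble in water ✗; decolorizes bromine ✓; UV-active ✓; effervesces with carbonate ✗; turns litmus red ✗
(D) alone accounts for all the evidence.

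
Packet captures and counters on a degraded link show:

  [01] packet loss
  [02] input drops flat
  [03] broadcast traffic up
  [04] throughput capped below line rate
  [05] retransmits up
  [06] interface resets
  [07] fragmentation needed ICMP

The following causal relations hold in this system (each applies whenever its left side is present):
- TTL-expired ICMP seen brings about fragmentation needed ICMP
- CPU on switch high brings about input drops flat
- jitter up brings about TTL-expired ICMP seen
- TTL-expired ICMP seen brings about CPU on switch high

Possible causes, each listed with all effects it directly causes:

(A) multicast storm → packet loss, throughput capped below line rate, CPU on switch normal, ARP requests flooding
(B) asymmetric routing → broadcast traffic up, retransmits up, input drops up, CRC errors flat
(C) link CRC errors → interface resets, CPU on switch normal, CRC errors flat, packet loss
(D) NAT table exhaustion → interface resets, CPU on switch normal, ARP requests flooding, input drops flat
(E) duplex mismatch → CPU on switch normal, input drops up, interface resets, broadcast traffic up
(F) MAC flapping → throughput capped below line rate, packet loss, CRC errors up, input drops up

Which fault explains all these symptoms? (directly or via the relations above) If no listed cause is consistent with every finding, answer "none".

none

For each candidate, compare predicted effects to what was observed:
(A) multicast storm — packet loss +; input drops flat -; broadcast traffic up -; throughput capped below line rate +; retransmits up -; interface resets -; fragmentation needed ICMP -
(B) asymmetric routing — packet loss -; input drops flat -; broadcast traffic up +; throughput capped below line rate -; retransmits up +; interface resets -; fragmentation needed ICMP -
(C) link CRC errors — does not account for input drops flat, broadcast traffic up, throughput capped below line rate, retransmits up, fragmentation needed ICMP
(D) NAT table exhaustion — packet loss -; input drops flat +; broadcast traffic up -; throughput capped below line rate -; retransmits up -; interface resets +; fragmentation needed ICMP -
(E) duplex mismatch — packet loss -; input drops flat -; broadcast traffic up +; throughput capped below line rate -; retransmits up -; interface resets +; fragmentation needed ICMP -
(F) MAC flapping — fails on input drops flat, broadcast traffic up, retransmits up, interface resets, fragmentation needed ICMP (predicts input drops up, not input drops flat)
No candidate is consistent with all observations.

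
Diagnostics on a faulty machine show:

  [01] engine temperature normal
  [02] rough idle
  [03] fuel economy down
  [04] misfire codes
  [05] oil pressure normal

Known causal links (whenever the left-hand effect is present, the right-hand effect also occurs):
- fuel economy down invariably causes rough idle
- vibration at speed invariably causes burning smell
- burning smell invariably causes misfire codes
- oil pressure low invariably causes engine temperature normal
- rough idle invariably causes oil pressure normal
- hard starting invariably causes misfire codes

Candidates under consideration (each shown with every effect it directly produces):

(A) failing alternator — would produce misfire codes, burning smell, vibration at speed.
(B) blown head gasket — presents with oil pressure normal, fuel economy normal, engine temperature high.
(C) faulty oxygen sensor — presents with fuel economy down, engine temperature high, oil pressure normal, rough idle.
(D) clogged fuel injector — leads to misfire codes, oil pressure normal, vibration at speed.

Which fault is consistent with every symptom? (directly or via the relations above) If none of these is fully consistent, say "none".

Testing each hypothesis:
(A) failing alternator — does not account for engine temperature normal, rough idle, fuel economy down, oil pressure normal
(B) blown head gasket — engine temperature normal miss; rough idle miss; fuel economy down miss; misfire codes miss; oil pressure normal match
(C) faulty oxygen sensor — engine temperature normal miss; rough idle match; fuel economy down match; misfire codes miss; oil pressure normal match
(D) clogged fuel injector — engine temperature normal miss; rough idle miss; fuel economy down miss; misfire codes match; oil pressure normal match
None of the listed candidates fits everything.

none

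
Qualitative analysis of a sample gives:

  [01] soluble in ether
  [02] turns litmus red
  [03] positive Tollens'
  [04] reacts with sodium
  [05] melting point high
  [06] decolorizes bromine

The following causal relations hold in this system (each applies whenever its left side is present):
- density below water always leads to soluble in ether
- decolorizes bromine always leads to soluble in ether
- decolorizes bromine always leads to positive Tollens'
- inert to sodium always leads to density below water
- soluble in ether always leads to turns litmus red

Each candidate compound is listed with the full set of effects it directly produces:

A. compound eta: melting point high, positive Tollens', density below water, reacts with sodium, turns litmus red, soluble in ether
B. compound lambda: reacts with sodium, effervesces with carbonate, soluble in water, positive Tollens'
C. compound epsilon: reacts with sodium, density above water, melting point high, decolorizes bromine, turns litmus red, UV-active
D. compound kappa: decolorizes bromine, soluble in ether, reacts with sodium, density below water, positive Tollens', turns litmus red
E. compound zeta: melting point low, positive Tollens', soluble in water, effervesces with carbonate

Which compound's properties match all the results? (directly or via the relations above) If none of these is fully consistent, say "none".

Checking each candidate against the observations:
(A) compound eta — soluble in ether +; turns litmus red +; positive Tollens' +; reacts with sodium +; melting point high +; decolorizes bromine -
(B) compound lambda — soluble in ether -; turns litmus red -; positive Tollens' +; reacts with sodium +; melting point high -; decolorizes bromine -
(C) compound epsilon — accounts for every observation (soluble in ether by decolorizes bromine → soluble in ether)
(D) compound kappa — does not account for melting point high
(E) compound zeta — soluble in ether -; turns litmus red -; positive Tollens' +; reacts with sodium -; melting point high -; decolorizes bromine -
(C) alone accounts for all the evidence.

C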